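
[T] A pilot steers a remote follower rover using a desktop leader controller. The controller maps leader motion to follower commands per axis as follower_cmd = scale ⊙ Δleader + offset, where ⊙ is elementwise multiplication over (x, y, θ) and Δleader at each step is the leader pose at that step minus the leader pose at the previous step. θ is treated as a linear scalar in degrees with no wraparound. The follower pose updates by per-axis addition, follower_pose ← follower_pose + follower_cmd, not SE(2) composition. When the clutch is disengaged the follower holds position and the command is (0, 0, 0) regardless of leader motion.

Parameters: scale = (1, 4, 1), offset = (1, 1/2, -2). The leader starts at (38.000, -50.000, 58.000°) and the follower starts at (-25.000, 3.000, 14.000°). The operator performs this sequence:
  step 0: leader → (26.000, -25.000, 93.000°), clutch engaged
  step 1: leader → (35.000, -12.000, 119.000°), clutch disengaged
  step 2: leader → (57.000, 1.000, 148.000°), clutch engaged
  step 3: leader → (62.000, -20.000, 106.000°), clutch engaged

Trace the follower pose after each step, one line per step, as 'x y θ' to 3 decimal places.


-36.000 103.500 47.000
-36.000 103.500 47.000
-13.000 156.000 74.000
-7.000 72.500 30.000

step 0: Δleader=(-12.000, 25.000, 35.000°), engaged; cmd=(-11.000, 100.500, 33.000°) → follower=(-36.000, 103.500, 47.000°)
step 1: Δleader=(9.000, 13.000, 26.000°), disengaged; cmd=(0,0,0) → follower holds at (-36.000, 103.500, 47.000°)
step 2: Δleader=(22.000, 13.000, 29.000°), engaged; cmd=(23.000, 52.500, 27.000°) → follower=(-13.000, 156.000, 74.000°)
step 3: Δleader=(5.000, -21.000, -42.000°), engaged; cmd=(6.000, -83.500, -44.000°) → follower=(-7.000, 72.500, 30.000°)


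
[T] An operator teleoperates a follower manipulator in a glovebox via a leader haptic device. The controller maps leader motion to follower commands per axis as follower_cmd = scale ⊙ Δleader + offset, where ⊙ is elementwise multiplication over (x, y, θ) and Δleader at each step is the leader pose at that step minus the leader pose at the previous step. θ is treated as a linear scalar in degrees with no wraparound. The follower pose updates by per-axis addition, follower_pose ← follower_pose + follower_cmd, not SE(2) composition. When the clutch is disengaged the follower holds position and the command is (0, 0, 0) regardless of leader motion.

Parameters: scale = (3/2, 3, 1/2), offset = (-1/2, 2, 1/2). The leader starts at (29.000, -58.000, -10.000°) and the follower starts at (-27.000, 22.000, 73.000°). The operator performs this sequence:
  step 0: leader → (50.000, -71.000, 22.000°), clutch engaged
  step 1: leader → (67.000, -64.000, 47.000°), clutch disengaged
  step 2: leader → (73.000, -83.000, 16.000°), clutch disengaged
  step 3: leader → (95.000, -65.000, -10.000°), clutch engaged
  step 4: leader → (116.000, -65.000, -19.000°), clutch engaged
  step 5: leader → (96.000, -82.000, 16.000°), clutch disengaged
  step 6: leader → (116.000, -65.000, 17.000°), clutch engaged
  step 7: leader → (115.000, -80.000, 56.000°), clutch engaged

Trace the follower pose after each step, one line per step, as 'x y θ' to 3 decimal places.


step 0: Δleader=(21.000, -13.000, 32.000°), engaged; cmd=(31.000, -37.000, 16.500°) → follower=(4.000, -15.000, 89.500°)
step 1: Δleader=(17.000, 7.000, 25.000°), disengaged; cmd=(0,0,0) → follower holds at (4.000, -15.000, 89.500°)
step 2: Δleader=(6.000, -19.000, -31.000°), disengaged; cmd=(0,0,0) → follower holds at (4.000, -15.000, 89.500°)
step 3: Δleader=(22.000, 18.000, -26.000°), engaged; cmd=(32.500, 56.000, -12.500°) → follower=(36.500, 41.000, 77.000°)
step 4: Δleader=(21.000, 0.000, -9.000°), engaged; cmd=(31.000, 2.000, -4.000°) → follower=(67.500, 43.000, 73.000°)
step 5: Δleader=(-20.000, -17.000, 35.000°), disengaged; cmd=(0,0,0) → follower holds at (67.500, 43.000, 73.000°)
step 6: Δleader=(20.000, 17.000, 1.000°), engaged; cmd=(29.500, 53.000, 1.000°) → follower=(97.000, 96.000, 74.000°)
step 7: Δleader=(-1.000, -15.000, 39.000°), engaged; cmd=(-2.000, -43.000, 20.000°) → follower=(95.000, 53.000, 94.000°)

4.000 -15.000 89.500
4.000 -15.000 89.500
4.000 -15.000 89.500
36.500 41.000 77.000
67.500 43.000 73.000
67.500 43.000 73.000
97.000 96.000 74.000
95.000 53.000 94.000


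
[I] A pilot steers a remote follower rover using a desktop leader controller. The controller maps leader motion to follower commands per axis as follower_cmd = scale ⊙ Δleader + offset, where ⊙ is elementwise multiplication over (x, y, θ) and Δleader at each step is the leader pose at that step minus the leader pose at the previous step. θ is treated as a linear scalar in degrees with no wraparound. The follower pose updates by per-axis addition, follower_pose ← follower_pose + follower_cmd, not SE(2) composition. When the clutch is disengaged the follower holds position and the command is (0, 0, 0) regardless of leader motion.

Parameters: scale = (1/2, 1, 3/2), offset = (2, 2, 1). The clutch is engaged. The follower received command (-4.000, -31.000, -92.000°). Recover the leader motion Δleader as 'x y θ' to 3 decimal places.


-12.000 -33.000 -62.000

axis x: (-4.000 − 2) / (1/2) = -12.000
axis y: (-31.000 − 2) / (1) = -33.000
axis θ: (-92.000 − 1) / (3/2) = -62.000


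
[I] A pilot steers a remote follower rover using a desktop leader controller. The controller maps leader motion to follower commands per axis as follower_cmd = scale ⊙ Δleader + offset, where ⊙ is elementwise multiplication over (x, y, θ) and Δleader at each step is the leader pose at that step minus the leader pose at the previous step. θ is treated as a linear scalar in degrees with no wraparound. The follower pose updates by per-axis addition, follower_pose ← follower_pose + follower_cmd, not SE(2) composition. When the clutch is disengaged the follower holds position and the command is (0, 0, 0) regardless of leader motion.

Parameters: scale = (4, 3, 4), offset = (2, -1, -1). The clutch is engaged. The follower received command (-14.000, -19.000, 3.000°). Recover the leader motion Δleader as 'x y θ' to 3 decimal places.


axis x: (-14.000 − 2) / (4) = -4.000
axis y: (-19.000 − -1) / (3) = -6.000
axis θ: (3.000 − -1) / (4) = 1.000

-4.000 -6.000 1.000


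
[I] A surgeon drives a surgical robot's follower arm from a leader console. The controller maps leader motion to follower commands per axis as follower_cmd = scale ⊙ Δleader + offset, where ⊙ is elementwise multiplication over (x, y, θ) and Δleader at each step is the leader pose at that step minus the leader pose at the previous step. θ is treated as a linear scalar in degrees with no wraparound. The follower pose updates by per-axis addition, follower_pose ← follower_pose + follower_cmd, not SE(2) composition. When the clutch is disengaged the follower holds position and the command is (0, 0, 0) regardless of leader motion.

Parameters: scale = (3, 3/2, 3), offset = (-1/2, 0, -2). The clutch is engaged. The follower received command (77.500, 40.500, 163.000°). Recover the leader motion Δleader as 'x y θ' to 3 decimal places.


26.000 27.000 55.000

axis x: (77.500 − -1/2) / (3) = 26.000
axis y: (40.500 − 0) / (3/2) = 27.000
axis θ: (163.000 − -2) / (3) = 55.000


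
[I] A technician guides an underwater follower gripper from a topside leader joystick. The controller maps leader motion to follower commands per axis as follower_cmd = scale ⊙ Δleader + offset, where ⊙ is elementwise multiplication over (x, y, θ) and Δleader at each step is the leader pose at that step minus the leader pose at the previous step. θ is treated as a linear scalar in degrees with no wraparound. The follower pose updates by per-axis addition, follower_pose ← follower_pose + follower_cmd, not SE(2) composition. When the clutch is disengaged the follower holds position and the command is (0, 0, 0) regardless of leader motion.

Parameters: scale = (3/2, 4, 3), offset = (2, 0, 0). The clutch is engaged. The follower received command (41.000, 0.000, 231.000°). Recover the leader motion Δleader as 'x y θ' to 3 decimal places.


26.000 0.000 77.000

axis x: (41.000 − 2) / (3/2) = 26.000
axis y: (0.000 − 0) / (4) = 0.000
axis θ: (231.000 − 0) / (3) = 77.000


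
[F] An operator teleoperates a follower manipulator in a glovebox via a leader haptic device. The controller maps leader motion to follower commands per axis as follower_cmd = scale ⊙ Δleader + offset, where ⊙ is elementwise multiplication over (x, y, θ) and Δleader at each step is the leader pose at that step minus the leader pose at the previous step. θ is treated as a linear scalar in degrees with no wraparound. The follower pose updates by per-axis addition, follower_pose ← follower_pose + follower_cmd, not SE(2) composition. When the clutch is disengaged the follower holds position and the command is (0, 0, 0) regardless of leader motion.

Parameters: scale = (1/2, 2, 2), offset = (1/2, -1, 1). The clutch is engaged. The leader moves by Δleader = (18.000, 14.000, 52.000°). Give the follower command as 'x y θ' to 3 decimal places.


axis x: 1/2·18.000 + 1/2 = 9.500
axis y: 2·14.000 + -1 = 27.000
axis θ: 2·52.000 + 1 = 105.000

9.500 27.000 105.000


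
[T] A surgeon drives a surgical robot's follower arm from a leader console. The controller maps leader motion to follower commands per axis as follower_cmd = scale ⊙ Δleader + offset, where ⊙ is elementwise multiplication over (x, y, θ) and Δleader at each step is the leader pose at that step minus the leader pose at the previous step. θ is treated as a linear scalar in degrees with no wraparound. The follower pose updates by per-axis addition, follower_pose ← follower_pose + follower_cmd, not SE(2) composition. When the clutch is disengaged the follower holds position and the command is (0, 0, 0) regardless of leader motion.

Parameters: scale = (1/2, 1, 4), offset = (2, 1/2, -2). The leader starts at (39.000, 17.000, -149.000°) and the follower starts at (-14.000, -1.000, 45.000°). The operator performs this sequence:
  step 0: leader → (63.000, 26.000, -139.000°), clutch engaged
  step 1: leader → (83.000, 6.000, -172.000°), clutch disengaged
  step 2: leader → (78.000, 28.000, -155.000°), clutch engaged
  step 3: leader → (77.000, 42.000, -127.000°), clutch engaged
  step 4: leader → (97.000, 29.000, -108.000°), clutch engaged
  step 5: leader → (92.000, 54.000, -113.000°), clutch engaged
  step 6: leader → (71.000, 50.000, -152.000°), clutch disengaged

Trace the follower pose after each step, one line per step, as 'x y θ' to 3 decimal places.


step 0: Δleader=(24.000, 9.000, 10.000°), engaged; cmd=(14.000, 9.500, 38.000°) → follower=(0.000, 8.500, 83.000°)
step 1: Δleader=(20.000, -20.000, -33.000°), disengaged; cmd=(0,0,0) → follower holds at (0.000, 8.500, 83.000°)
step 2: Δleader=(-5.000, 22.000, 17.000°), engaged; cmd=(-0.500, 22.500, 66.000°) → follower=(-0.500, 31.000, 149.000°)
step 3: Δleader=(-1.000, 14.000, 28.000°), engaged; cmd=(1.500, 14.500, 110.000°) → follower=(1.000, 45.500, 259.000°)
step 4: Δleader=(20.000, -13.000, 19.000°), engaged; cmd=(12.000, -12.500, 74.000°) → follower=(13.000, 33.000, 333.000°)
step 5: Δleader=(-5.000, 25.000, -5.000°), engaged; cmd=(-0.500, 25.500, -22.000°) → follower=(12.500, 58.500, 311.000°)
step 6: Δleader=(-21.000, -4.000, -39.000°), disengaged; cmd=(0,0,0) → follower holds at (12.500, 58.500, 311.000°)

0.000 8.500 83.000
0.000 8.500 83.000
-0.500 31.000 149.000
1.000 45.500 259.000
13.000 33.000 333.000
12.500 58.500 311.000
12.500 58.500 311.000


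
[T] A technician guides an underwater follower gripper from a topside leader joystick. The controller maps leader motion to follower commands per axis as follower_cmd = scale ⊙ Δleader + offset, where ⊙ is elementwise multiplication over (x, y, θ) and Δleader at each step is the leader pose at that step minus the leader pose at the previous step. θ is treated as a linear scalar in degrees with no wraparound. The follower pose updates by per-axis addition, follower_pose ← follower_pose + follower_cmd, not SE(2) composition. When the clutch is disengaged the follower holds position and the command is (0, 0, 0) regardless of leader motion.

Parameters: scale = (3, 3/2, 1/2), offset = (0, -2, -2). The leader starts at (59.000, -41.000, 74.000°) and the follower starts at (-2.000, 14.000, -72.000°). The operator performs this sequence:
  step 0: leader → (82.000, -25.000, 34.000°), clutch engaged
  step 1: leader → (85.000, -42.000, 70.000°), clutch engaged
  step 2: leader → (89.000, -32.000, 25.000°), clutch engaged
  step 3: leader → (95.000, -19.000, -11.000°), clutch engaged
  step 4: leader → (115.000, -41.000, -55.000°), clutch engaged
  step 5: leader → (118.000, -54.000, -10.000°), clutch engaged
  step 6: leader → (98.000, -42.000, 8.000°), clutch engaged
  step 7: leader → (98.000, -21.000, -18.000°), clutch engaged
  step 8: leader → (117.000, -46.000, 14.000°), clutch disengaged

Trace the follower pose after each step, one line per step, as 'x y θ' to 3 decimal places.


67.000 36.000 -94.000
76.000 8.500 -78.000
88.000 21.500 -102.500
106.000 39.000 -122.500
166.000 4.000 -146.500
175.000 -17.500 -126.000
115.000 -1.500 -119.000
115.000 28.000 -134.000
115.000 28.000 -134.000

step 0: Δleader=(23.000, 16.000, -40.000°), engaged; cmd=(69.000, 22.000, -22.000°) → follower=(67.000, 36.000, -94.000°)
step 1: Δleader=(3.000, -17.000, 36.000°), engaged; cmd=(9.000, -27.500, 16.000°) → follower=(76.000, 8.500, -78.000°)
step 2: Δleader=(4.000, 10.000, -45.000°), engaged; cmd=(12.000, 13.000, -24.500°) → follower=(88.000, 21.500, -102.500°)
step 3: Δleader=(6.000, 13.000, -36.000°), engaged; cmd=(18.000, 17.500, -20.000°) → follower=(106.000, 39.000, -122.500°)
step 4: Δleader=(20.000, -22.000, -44.000°), engaged; cmd=(60.000, -35.000, -24.000°) → follower=(166.000, 4.000, -146.500°)
step 5: Δleader=(3.000, -13.000, 45.000°), engaged; cmd=(9.000, -21.500, 20.500°) → follower=(175.000, -17.500, -126.000°)
step 6: Δleader=(-20.000, 12.000, 18.000°), engaged; cmd=(-60.000, 16.000, 7.000°) → follower=(115.000, -1.500, -119.000°)
step 7: Δleader=(0.000, 21.000, -26.000°), engaged; cmd=(0.000, 29.500, -15.000°) → follower=(115.000, 28.000, -134.000°)
step 8: Δleader=(19.000, -25.000, 32.000°), disengaged; cmd=(0,0,0) → follower holds at (115.000, 28.000, -134.000°)


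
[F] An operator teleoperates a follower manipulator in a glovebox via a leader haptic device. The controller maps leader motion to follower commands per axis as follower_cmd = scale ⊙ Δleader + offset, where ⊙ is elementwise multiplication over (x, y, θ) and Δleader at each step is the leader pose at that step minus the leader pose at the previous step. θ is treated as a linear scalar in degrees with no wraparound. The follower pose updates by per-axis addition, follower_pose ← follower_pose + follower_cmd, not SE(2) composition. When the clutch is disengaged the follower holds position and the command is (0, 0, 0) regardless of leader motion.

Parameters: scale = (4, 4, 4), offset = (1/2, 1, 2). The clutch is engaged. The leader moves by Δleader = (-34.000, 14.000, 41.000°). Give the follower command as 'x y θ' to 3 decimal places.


axis x: 4·-34.000 + 1/2 = -135.500
axis y: 4·14.000 + 1 = 57.000
axis θ: 4·41.000 + 2 = 166.000

-135.500 57.000 166.000


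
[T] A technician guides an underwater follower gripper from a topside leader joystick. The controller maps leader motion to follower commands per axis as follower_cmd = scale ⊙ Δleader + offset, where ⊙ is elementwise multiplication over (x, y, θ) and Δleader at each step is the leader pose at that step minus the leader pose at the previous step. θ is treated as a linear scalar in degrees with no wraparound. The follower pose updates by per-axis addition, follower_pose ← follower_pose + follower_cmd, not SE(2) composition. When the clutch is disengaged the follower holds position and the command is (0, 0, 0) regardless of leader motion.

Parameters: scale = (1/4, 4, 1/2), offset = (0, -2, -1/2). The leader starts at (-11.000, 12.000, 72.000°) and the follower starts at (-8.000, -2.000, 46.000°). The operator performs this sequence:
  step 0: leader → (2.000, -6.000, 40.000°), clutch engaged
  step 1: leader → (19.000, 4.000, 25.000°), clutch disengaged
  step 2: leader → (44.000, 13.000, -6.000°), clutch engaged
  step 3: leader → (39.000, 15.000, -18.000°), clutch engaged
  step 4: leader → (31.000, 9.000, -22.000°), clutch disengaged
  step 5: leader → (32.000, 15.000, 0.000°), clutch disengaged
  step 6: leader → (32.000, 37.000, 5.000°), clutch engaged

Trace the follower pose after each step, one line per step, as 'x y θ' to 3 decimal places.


-4.750 -76.000 29.500
-4.750 -76.000 29.500
1.500 -42.000 13.500
0.250 -36.000 7.000
0.250 -36.000 7.000
0.250 -36.000 7.000
0.250 50.000 9.000

step 0: Δleader=(13.000, -18.000, -32.000°), engaged; cmd=(3.250, -74.000, -16.500°) → follower=(-4.750, -76.000, 29.500°)
step 1: Δleader=(17.000, 10.000, -15.000°), disengaged; cmd=(0,0,0) → follower holds at (-4.750, -76.000, 29.500°)
step 2: Δleader=(25.000, 9.000, -31.000°), engaged; cmd=(6.250, 34.000, -16.000°) → follower=(1.500, -42.000, 13.500°)
step 3: Δleader=(-5.000, 2.000, -12.000°), engaged; cmd=(-1.250, 6.000, -6.500°) → follower=(0.250, -36.000, 7.000°)
step 4: Δleader=(-8.000, -6.000, -4.000°), disengaged; cmd=(0,0,0) → follower holds at (0.250, -36.000, 7.000°)
step 5: Δleader=(1.000, 6.000, 22.000°), disengaged; cmd=(0,0,0) → follower holds at (0.250, -36.000, 7.000°)
step 6: Δleader=(0.000, 22.000, 5.000°), engaged; cmd=(0.000, 86.000, 2.000°) → follower=(0.250, 50.000, 9.000°)


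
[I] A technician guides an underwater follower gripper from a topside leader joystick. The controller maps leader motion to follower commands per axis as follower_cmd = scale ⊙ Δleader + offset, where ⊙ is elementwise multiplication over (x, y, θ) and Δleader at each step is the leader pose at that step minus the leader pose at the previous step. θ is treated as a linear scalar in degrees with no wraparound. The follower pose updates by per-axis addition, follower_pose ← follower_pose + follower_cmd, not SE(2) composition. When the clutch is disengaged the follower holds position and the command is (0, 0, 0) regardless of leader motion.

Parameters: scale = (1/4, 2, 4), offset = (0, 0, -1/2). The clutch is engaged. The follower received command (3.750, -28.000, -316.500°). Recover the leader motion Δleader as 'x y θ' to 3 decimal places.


axis x: (3.750 − 0) / (1/4) = 15.000
axis y: (-28.000 − 0) / (2) = -14.000
axis θ: (-316.500 − -1/2) / (4) = -79.000

15.000 -14.000 -79.000


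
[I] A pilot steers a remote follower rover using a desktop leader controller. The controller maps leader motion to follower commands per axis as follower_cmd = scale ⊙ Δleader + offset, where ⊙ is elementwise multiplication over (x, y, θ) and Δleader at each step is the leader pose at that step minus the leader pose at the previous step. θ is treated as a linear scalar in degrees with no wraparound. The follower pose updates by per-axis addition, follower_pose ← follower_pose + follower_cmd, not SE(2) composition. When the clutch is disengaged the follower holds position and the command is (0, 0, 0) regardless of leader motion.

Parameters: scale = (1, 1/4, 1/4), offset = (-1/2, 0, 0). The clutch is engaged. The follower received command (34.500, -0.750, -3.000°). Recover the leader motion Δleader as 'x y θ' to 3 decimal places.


35.000 -3.000 -12.000

axis x: (34.500 − -1/2) / (1) = 35.000
axis y: (-0.750 − 0) / (1/4) = -3.000
axis θ: (-3.000 − 0) / (1/4) = -12.000


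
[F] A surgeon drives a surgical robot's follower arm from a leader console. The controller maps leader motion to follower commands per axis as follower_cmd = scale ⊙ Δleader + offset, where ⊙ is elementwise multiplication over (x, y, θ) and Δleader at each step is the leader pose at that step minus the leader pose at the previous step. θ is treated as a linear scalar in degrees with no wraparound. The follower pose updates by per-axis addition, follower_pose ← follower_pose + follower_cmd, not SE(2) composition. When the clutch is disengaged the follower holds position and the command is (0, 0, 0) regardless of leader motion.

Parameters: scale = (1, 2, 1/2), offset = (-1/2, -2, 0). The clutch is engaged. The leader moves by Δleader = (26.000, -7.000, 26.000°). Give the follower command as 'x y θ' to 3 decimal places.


axis x: 1·26.000 + -1/2 = 25.500
axis y: 2·-7.000 + -2 = -16.000
axis θ: 1/2·26.000 + 0 = 13.000

25.500 -16.000 13.000


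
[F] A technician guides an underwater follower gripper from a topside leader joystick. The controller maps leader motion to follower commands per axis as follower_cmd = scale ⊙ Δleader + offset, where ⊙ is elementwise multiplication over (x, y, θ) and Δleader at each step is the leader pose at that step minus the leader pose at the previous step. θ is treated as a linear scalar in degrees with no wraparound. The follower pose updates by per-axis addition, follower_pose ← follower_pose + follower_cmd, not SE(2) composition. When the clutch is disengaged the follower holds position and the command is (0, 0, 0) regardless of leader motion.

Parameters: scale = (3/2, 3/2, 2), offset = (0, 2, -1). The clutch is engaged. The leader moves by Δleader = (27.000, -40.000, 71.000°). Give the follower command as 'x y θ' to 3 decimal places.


axis x: 3/2·27.000 + 0 = 40.500
axis y: 3/2·-40.000 + 2 = -58.000
axis θ: 2·71.000 + -1 = 141.000

40.500 -58.000 141.000


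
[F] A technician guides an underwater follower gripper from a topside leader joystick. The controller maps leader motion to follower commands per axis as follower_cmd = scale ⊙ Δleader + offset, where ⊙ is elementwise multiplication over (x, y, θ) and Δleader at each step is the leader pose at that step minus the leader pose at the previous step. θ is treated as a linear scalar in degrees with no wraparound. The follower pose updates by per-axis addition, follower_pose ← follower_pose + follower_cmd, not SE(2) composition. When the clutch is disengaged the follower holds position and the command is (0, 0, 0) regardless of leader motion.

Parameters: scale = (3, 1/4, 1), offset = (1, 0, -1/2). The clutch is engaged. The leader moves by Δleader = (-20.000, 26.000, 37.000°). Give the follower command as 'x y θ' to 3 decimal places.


-59.000 6.500 36.500

axis x: 3·-20.000 + 1 = -59.000
axis y: 1/4·26.000 + 0 = 6.500
axis θ: 1·37.000 + -1/2 = 36.500


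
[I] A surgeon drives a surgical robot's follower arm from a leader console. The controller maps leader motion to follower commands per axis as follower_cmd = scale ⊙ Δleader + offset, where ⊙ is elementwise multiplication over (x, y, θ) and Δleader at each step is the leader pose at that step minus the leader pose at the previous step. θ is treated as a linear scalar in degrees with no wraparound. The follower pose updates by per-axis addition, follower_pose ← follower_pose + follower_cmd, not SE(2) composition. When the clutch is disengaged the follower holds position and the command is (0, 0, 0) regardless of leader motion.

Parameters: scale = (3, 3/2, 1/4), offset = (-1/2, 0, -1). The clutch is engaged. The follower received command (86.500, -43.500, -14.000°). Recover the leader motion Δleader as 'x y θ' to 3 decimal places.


29.000 -29.000 -52.000

axis x: (86.500 − -1/2) / (3) = 29.000
axis y: (-43.500 − 0) / (3/2) = -29.000
axis θ: (-14.000 − -1) / (1/4) = -52.000


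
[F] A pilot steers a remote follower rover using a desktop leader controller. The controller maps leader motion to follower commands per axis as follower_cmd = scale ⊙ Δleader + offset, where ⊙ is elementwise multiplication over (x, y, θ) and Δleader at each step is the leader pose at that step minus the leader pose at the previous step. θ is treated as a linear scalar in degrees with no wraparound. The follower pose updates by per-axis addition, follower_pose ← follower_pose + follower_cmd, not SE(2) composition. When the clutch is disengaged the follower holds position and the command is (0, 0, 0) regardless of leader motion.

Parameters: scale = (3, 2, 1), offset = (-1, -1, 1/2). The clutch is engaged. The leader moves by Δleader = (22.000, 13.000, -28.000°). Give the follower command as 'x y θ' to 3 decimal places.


axis x: 3·22.000 + -1 = 65.000
axis y: 2·13.000 + -1 = 25.000
axis θ: 1·-28.000 + 1/2 = -27.500

65.000 25.000 -27.500


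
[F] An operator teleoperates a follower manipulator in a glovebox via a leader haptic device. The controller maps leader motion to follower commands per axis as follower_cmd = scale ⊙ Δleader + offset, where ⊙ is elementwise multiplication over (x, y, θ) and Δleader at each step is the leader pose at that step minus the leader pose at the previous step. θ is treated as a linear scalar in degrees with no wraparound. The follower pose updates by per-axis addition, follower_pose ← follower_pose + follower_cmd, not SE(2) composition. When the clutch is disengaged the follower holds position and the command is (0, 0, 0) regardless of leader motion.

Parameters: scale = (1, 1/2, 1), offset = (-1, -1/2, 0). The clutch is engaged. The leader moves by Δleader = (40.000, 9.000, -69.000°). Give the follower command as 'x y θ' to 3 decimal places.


axis x: 1·40.000 + -1 = 39.000
axis y: 1/2·9.000 + -1/2 = 4.000
axis θ: 1·-69.000 + 0 = -69.000

39.000 4.000 -69.000


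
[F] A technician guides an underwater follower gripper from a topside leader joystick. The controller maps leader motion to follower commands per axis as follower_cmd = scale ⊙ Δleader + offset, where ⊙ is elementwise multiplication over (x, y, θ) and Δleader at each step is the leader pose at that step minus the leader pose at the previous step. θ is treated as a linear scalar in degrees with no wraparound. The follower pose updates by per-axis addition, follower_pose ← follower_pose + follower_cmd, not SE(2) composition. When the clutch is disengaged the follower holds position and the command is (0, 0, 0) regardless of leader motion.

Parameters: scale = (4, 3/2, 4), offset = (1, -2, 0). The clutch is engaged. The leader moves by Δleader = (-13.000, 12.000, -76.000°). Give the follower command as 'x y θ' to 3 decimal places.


-51.000 16.000 -304.000

axis x: 4·-13.000 + 1 = -51.000
axis y: 3/2·12.000 + -2 = 16.000
axis θ: 4·-76.000 + 0 = -304.000


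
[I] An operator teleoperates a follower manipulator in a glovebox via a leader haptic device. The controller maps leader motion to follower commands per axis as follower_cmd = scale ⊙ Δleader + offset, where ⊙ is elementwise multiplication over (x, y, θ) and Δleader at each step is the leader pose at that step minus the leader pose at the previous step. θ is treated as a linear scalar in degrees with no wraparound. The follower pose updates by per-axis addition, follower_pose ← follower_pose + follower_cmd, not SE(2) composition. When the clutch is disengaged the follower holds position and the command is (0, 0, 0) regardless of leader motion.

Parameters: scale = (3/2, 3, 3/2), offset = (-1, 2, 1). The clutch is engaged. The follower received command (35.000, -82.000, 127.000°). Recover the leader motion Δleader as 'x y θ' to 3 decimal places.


24.000 -28.000 84.000

axis x: (35.000 − -1) / (3/2) = 24.000
axis y: (-82.000 − 2) / (3) = -28.000
axis θ: (127.000 − 1) / (3/2) = 84.000


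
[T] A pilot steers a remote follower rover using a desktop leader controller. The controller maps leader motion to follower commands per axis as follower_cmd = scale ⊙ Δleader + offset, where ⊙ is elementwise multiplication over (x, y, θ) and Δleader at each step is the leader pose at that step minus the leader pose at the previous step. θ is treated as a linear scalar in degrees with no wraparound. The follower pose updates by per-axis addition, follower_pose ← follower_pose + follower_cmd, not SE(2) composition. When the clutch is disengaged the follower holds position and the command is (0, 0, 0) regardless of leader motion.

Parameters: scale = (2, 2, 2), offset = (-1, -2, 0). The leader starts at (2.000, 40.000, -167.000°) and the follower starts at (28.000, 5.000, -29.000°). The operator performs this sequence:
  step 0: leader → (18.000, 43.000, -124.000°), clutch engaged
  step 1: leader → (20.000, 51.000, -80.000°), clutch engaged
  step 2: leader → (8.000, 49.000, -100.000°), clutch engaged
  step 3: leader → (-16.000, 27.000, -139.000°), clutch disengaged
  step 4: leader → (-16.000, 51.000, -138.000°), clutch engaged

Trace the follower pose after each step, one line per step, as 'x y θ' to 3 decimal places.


step 0: Δleader=(16.000, 3.000, 43.000°), engaged; cmd=(31.000, 4.000, 86.000°) → follower=(59.000, 9.000, 57.000°)
step 1: Δleader=(2.000, 8.000, 44.000°), engaged; cmd=(3.000, 14.000, 88.000°) → follower=(62.000, 23.000, 145.000°)
step 2: Δleader=(-12.000, -2.000, -20.000°), engaged; cmd=(-25.000, -6.000, -40.000°) → follower=(37.000, 17.000, 105.000°)
step 3: Δleader=(-24.000, -22.000, -39.000°), disengaged; cmd=(0,0,0) → follower holds at (37.000, 17.000, 105.000°)
step 4: Δleader=(0.000, 24.000, 1.000°), engaged; cmd=(-1.000, 46.000, 2.000°) → follower=(36.000, 63.000, 107.000°)

59.000 9.000 57.000
62.000 23.000 145.000
37.000 17.000 105.000
37.000 17.000 105.000
36.000 63.000 107.000


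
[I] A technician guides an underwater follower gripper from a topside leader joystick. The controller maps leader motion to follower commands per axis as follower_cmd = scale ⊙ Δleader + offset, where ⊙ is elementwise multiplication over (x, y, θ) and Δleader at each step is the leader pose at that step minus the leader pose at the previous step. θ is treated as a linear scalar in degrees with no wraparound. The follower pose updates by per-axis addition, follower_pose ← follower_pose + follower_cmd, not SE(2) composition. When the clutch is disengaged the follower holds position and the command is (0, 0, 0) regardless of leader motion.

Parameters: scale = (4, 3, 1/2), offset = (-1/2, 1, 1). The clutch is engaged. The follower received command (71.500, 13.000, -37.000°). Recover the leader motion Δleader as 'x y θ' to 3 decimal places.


18.000 4.000 -76.000

axis x: (71.500 − -1/2) / (4) = 18.000
axis y: (13.000 − 1) / (3) = 4.000
axis θ: (-37.000 − 1) / (1/2) = -76.000


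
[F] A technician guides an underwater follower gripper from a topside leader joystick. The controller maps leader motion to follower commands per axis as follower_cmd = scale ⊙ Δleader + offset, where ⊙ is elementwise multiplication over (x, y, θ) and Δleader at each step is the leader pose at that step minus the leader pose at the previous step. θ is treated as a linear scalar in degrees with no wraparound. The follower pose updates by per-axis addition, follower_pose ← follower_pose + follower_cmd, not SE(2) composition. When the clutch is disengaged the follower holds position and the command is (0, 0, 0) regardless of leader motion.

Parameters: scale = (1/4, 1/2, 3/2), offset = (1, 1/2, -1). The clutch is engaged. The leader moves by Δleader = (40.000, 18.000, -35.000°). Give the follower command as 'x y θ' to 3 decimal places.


11.000 9.500 -53.500

axis x: 1/4·40.000 + 1 = 11.000
axis y: 1/2·18.000 + 1/2 = 9.500
axis θ: 3/2·-35.000 + -1 = -53.500


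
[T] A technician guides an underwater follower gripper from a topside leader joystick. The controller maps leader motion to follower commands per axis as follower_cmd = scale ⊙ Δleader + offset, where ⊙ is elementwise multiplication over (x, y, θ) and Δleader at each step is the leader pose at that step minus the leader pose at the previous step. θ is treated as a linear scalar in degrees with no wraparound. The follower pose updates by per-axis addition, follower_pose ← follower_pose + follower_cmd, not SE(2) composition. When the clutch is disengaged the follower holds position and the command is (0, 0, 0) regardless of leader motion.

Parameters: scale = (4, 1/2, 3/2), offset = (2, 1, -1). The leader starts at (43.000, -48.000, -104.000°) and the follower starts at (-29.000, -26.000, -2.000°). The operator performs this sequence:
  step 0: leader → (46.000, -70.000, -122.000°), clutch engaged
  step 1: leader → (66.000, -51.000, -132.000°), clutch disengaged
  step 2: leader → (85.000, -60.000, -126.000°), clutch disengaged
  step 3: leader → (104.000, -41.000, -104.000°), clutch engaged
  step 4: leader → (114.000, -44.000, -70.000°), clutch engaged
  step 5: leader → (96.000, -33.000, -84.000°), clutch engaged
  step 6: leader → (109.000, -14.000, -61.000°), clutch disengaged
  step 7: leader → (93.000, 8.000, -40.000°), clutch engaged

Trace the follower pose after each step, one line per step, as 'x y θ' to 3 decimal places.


-15.000 -36.000 -30.000
-15.000 -36.000 -30.000
-15.000 -36.000 -30.000
63.000 -25.500 2.000
105.000 -26.000 52.000
35.000 -19.500 30.000
35.000 -19.500 30.000
-27.000 -7.500 60.500

step 0: Δleader=(3.000, -22.000, -18.000°), engaged; cmd=(14.000, -10.000, -28.000°) → follower=(-15.000, -36.000, -30.000°)
step 1: Δleader=(20.000, 19.000, -10.000°), disengaged; cmd=(0,0,0) → follower holds at (-15.000, -36.000, -30.000°)
step 2: Δleader=(19.000, -9.000, 6.000°), disengaged; cmd=(0,0,0) → follower holds at (-15.000, -36.000, -30.000°)
step 3: Δleader=(19.000, 19.000, 22.000°), engaged; cmd=(78.000, 10.500, 32.000°) → follower=(63.000, -25.500, 2.000°)
step 4: Δleader=(10.000, -3.000, 34.000°), engaged; cmd=(42.000, -0.500, 50.000°) → follower=(105.000, -26.000, 52.000°)
step 5: Δleader=(-18.000, 11.000, -14.000°), engaged; cmd=(-70.000, 6.500, -22.000°) → follower=(35.000, -19.500, 30.000°)
step 6: Δleader=(13.000, 19.000, 23.000°), disengaged; cmd=(0,0,0) → follower holds at (35.000, -19.500, 30.000°)
step 7: Δleader=(-16.000, 22.000, 21.000°), engaged; cmd=(-62.000, 12.000, 30.500°) → follower=(-27.000, -7.500, 60.500°)


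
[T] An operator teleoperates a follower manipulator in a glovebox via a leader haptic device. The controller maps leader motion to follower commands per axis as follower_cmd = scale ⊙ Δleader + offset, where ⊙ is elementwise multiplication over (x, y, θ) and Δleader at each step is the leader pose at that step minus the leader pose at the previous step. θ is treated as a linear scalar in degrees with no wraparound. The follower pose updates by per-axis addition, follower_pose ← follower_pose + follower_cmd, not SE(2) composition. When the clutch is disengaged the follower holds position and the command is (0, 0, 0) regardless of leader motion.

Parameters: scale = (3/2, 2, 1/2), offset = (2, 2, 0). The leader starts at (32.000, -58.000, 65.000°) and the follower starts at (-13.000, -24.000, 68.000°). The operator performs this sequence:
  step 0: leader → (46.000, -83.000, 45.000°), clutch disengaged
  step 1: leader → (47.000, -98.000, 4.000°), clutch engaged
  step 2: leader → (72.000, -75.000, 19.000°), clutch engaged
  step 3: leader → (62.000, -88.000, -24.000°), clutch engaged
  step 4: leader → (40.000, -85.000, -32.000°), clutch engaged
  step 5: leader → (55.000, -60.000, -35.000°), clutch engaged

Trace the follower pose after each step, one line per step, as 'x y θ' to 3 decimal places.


step 0: Δleader=(14.000, -25.000, -20.000°), disengaged; cmd=(0,0,0) → follower holds at (-13.000, -24.000, 68.000°)
step 1: Δleader=(1.000, -15.000, -41.000°), engaged; cmd=(3.500, -28.000, -20.500°) → follower=(-9.500, -52.000, 47.500°)
step 2: Δleader=(25.000, 23.000, 15.000°), engaged; cmd=(39.500, 48.000, 7.500°) → follower=(30.000, -4.000, 55.000°)
step 3: Δleader=(-10.000, -13.000, -43.000°), engaged; cmd=(-13.000, -24.000, -21.500°) → follower=(17.000, -28.000, 33.500°)
step 4: Δleader=(-22.000, 3.000, -8.000°), engaged; cmd=(-31.000, 8.000, -4.000°) → follower=(-14.000, -20.000, 29.500°)
step 5: Δleader=(15.000, 25.000, -3.000°), engaged; cmd=(24.500, 52.000, -1.500°) → follower=(10.500, 32.000, 28.000°)

-13.000 -24.000 68.000
-9.500 -52.000 47.500
30.000 -4.000 55.000
17.000 -28.000 33.500
-14.000 -20.000 29.500
10.500 32.000 28.000


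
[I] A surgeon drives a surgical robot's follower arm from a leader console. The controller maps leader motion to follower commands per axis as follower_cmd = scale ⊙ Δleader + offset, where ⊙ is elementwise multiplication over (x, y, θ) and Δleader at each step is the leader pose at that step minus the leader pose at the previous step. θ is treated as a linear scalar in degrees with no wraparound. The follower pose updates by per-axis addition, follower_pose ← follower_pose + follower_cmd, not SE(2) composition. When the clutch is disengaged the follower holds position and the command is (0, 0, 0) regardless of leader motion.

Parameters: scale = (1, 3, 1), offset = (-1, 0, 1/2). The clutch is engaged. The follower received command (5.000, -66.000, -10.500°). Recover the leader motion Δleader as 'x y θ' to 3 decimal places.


6.000 -22.000 -11.000

axis x: (5.000 − -1) / (1) = 6.000
axis y: (-66.000 − 0) / (3) = -22.000
axis θ: (-10.500 − 1/2) / (1) = -11.000


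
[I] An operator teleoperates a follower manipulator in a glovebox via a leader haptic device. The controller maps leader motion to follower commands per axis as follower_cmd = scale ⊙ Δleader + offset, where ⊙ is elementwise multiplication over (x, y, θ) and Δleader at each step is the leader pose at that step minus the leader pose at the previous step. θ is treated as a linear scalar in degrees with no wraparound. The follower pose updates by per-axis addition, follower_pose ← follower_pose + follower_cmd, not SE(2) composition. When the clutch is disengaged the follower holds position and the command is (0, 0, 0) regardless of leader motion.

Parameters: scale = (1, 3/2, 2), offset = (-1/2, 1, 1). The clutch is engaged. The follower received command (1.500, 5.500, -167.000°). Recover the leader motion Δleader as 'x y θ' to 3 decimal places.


axis x: (1.500 − -1/2) / (1) = 2.000
axis y: (5.500 − 1) / (3/2) = 3.000
axis θ: (-167.000 − 1) / (2) = -84.000

2.000 3.000 -84.000


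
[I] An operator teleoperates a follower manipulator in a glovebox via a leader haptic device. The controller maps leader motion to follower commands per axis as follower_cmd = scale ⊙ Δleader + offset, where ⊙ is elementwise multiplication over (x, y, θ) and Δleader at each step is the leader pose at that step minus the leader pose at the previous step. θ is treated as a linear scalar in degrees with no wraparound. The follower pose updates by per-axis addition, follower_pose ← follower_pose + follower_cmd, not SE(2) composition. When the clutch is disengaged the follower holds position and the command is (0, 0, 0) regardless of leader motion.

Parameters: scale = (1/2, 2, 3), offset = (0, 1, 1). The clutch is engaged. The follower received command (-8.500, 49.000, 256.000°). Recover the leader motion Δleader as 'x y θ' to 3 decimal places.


axis x: (-8.500 − 0) / (1/2) = -17.000
axis y: (49.000 − 1) / (2) = 24.000
axis θ: (256.000 − 1) / (3) = 85.000

-17.000 24.000 85.000


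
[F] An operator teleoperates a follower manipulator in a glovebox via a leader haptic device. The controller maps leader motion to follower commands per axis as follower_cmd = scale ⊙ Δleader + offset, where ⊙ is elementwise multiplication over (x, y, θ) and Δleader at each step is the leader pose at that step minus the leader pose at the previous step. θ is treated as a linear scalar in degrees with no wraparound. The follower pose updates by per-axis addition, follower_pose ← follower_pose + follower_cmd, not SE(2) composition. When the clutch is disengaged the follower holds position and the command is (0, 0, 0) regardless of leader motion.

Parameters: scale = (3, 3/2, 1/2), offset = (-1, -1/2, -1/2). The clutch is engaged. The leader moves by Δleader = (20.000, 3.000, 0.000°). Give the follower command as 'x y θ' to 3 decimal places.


axis x: 3·20.000 + -1 = 59.000
axis y: 3/2·3.000 + -1/2 = 4.000
axis θ: 1/2·0.000 + -1/2 = -0.500

59.000 4.000 -0.500
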